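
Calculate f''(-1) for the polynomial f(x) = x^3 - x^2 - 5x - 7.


First derivative:
f'(x) = 3x^2 - 2x - 5
Second derivative:
f''(x) = 6x - 2
Substitute x = -1:
f''(-1) = 6 * (-1) - 2
= -6 - 2
= -8

-8


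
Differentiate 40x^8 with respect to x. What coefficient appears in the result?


We apply the power rule: d/dx [ax^n] = a*n * x^(n-1)
d/dx [40x^8]
= 40 * 8 * x^(8-1)
= 320x^7
The coefficient is 320

320


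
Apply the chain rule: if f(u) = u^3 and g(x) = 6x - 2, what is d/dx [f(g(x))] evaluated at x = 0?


Using the chain rule: (f(g(x)))' = f'(g(x)) * g'(x)
First, find g(0):
g(0) = 6 * 0 - 2 = -2
Next, f'(u) = 3u^2
And g'(x) = 6
So f'(g(0)) * g'(0)
= 3 * (-2)^2 * 6
= 3 * 4 * 6
= 72

72


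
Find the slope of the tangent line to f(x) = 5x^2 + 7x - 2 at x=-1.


The slope of the tangent line equals f'(x) at the point.
f(x) = 5x^2 + 7x - 2
f'(x) = 10x + 7
At x = -1:
f'(-1) = 10 * (-1) + 7
= -10 + 7
= -3

-3


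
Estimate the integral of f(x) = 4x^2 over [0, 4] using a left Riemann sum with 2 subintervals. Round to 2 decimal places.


Left Riemann sum uses left endpoints of each subinterval.
Interval: [0, 4], n = 2
dx = (4 - 0) / 2 = 2
Left endpoints: [0, 2]
f values: [0, 16]
Sum = dx * (sum of f values)
= 2 * 16
= 32 = 32.00

32.00


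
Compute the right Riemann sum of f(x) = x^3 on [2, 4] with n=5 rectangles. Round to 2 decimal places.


Right Riemann sum uses right endpoints of each subinterval.
Interval: [2, 4], n = 5
dx = (4 - 2) / 5 = 2/5
Right endpoints: [12/5, 14/5, 16/5, 18/5, 4]
f values: [1728/125, 2744/125, 4096/125, 5832/125, 64]
Sum = dx * (sum of f values)
= 2/5 * 896/5
= 1792/25 = 71.68

71.68


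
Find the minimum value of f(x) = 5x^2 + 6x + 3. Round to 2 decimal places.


For a quadratic f(x) = ax^2 + bx + c with a > 0, the minimum is at the vertex.
Vertex x-coordinate: x = -b/(2a)
x = -(6) / (2 * 5)
x = -6/10 = -3/5
Substitute back to find the minimum value:
f(-3/5) = 5 * (-3/5)^2 + 6 * (-3/5) + 3
= 9/5 - 18/5 + 3
= 6/5 = 1.20

1.20


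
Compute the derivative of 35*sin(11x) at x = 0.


Apply the chain rule to differentiate 35*sin(11x):
d/dx [35*sin(11x)]
= 35 * cos(11x) * d/dx(11x)
= 35 * 11 * cos(11x)
= 385 * cos(11x)
Evaluate at x = 0:
= 385 * cos(0)
= 385 * 1
= 385

385


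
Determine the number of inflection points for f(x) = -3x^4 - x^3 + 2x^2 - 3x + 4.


Inflection points occur where f''(x) = 0 and concavity changes.
f(x) = -3x^4 - x^3 + 2x^2 - 3x + 4
f'(x) = -12x^3 - 3x^2 + 4x - 3
f''(x) = -36x^2 - 6x + 4
This is a quadratic in x. Use the discriminant to count real roots.
Discriminant = (-6)^2 - 4 * (-36) * 4
= 36 - (-576)
= 612
Since discriminant > 0, f''(x) = 0 has 2 distinct real solutions.
A quadratic with two distinct real roots changes sign at each root, so concavity changes at both.
Number of inflection points: 2

2


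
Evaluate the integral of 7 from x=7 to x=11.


The integral of a constant k over [a, b] equals k * (b - a).
integral from 7 to 11 of 7 dx
= 7 * (11 - 7)
= 7 * 4
= 28

28


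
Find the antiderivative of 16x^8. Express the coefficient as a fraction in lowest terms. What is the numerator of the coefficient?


Apply the power rule for integration:
integral of ax^n dx = a/(n+1) * x^(n+1) + C
integral of 16x^8 dx
= 16/9 * x^9 + C
The coefficient in lowest terms is 16/9, and its numerator is 16

16


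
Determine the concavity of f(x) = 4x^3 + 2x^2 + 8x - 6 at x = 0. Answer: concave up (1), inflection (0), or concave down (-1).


Concavity is determined by the sign of f''(x).
f(x) = 4x^3 + 2x^2 + 8x - 6
f'(x) = 12x^2 + 4x + 8
f''(x) = 24x + 4
f''(0) = 24 * 0 + 4
= 0 + 4
= 4
Since f''(0) > 0, the function is concave up (1)

1


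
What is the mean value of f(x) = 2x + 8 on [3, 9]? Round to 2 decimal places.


Average value = 1/(b-a) * integral from a to b of f(x) dx
First compute the integral of 2x + 8:
F(x) = x^2 + 8x
F(9) = 1 * 81 + 8 * 9 = 153
F(3) = 1 * 9 + 8 * 3 = 33
Integral = 153 - 33 = 120
Average = 120 / (9 - 3) = 120 / 6
= 20 = 20.00

20.00


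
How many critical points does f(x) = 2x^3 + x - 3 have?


Find where f'(x) = 0:
f(x) = 2x^3 + x - 3
f'(x) = 6x^2 + 1
This is a quadratic in x. Use the discriminant to count real roots.
Discriminant = (0)^2 - 4 * 6 * 1
= 0 - 24
= -24
Since discriminant < 0, f'(x) = 0 has no real solutions.
Number of critical points: 0

0


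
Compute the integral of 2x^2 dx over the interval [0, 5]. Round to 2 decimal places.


Find the antiderivative of 2x^2:
F(x) = 2/3 * x^3
Apply the Fundamental Theorem of Calculus:
F(5) - F(0)
= 2/3 * 5^3 - 2/3 * 0^3
= 2/3 * (125 - 0)
= 2/3 * 125
= 250/3 ≈ 83.33

83.33


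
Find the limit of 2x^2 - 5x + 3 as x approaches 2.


Since polynomials are continuous, we use direct substitution.
lim(x->2) of 2x^2 - 5x + 3
= 2 * 2^2 - 5 * 2 + 3
= 8 - 10 + 3
= 1

1


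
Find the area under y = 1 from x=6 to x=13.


The area under a constant function y = 1 is a rectangle.
Width = 13 - 6 = 7
Height = 1
Area = width * height
= 7 * 1
= 7

7


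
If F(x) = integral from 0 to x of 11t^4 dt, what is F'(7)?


By the Fundamental Theorem of Calculus (Part 1):
If F(x) = integral from 0 to x of f(t) dt, then F'(x) = f(x)
Here f(t) = 11t^4
So F'(x) = 11x^4
Evaluate at x = 7:
F'(7) = 11 * 7^4
= 11 * 2401
= 26411

26411


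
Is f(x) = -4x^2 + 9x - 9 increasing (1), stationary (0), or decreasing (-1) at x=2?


Compute f'(x) to determine behavior:
f'(x) = -8x + 9
f'(2) = -8 * 2 + 9
= -16 + 9
= -7
Since f'(2) < 0, the function is decreasing (-1)

-1


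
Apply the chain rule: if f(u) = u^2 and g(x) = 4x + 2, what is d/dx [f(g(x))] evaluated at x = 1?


Using the chain rule: (f(g(x)))' = f'(g(x)) * g'(x)
First, find g(1):
g(1) = 4 * 1 + 2 = 6
Next, f'(u) = 2u
And g'(x) = 4
So f'(g(1)) * g'(1)
= 2 * 6 * 4
= 48

48


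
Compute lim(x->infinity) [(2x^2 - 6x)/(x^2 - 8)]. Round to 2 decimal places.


For limits at infinity with equal-degree polynomials,
we compare leading coefficients.
Numerator leading term: 2x^2
Denominator leading term: x^2
Divide both by x^2:
lim = (2 - 6/x) / (1 - 8/x^2)
As x -> infinity, the 1/x and 1/x^2 terms vanish:
= 2/1 = 2 = 2.00

2.00


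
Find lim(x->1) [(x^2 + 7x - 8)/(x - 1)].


Direct substitution gives 0/0, so we factor the numerator.
Factor: (x^2 + 7x - 8) = (x - 1)(x + 8)
Cancel the common factor (x - 1):
(x^2 + 7x - 8)/(x - 1) = (x + 8)
Now substitute x = 1:
= (1) - (-8) = 9

9


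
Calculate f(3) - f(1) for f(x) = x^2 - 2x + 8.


Net change = f(b) - f(a)
f(x) = x^2 - 2x + 8
Compute f(3):
f(3) = 1 * 3^2 - 2 * 3 + 8
= 9 - 6 + 8
= 11
Compute f(1):
f(1) = 1 * 1^2 - 2 * 1 + 8
= 1 - 2 + 8
= 7
Net change = 11 - 7 = 4

4


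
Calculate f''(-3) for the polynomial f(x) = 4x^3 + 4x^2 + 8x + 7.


First derivative:
f'(x) = 12x^2 + 8x + 8
Second derivative:
f''(x) = 24x + 8
Substitute x = -3:
f''(-3) = 24 * (-3) + 8
= -72 + 8
= -64

-64


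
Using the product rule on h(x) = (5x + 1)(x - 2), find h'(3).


Let u(x) = 5x + 1 and v(x) = x - 2
u'(x) = 5
v'(x) = 1
Product rule: h'(x) = u'(x)*v(x) + u(x)*v'(x)
= 5 * (x - 2) + (5x + 1) * 1
At x = 3:
u(3) = 5 * 3 + 1 = 16
v(3) = 1 * 3 - 2 = 1
h'(3) = 5 * 1 + 16 * 1
= 5 + 16
= 21

21


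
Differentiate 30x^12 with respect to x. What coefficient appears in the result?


We apply the power rule: d/dx [ax^n] = a*n * x^(n-1)
d/dx [30x^12]
= 30 * 12 * x^(12-1)
= 360x^11
The coefficient is 360

360


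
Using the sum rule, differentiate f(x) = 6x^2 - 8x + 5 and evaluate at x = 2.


Differentiate term by term using power and sum rules:
f(x) = 6x^2 - 8x + 5
f'(x) = 12x - 8
Substitute x = 2:
f'(2) = 12 * 2 - 8
= 24 - 8
= 16

16


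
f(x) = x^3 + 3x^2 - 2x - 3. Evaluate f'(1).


Differentiate f(x) = x^3 + 3x^2 - 2x - 3 term by term:
f'(x) = 3x^2 + 6x - 2
Substitute x = 1:
f'(1) = 3 * 1^2 + 6 * 1 - 2
= 3 + 6 - 2
= 7

7


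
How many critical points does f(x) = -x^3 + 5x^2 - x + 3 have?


Find where f'(x) = 0:
f(x) = -x^3 + 5x^2 - x + 3
f'(x) = -3x^2 + 10x - 1
This is a quadratic in x. Use the discriminant to count real roots.
Discriminant = (10)^2 - 4 * (-3) * (-1)
= 100 - 12
= 88
Since discriminant > 0, f'(x) = 0 has 2 real solutions.
Number of critical points: 2

2


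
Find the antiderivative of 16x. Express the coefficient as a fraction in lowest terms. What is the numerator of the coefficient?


Apply the power rule for integration:
integral of ax^n dx = a/(n+1) * x^(n+1) + C
integral of 16x dx
= 16/2 * x^2 + C
= 8 * x^2 + C
The coefficient in lowest terms is 8 = 8/1, so its numerator is 8

8


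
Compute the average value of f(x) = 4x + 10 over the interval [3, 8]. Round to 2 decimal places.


Average value = 1/(b-a) * integral from a to b of f(x) dx
First compute the integral of 4x + 10:
F(x) = 2x^2 + 10x
F(8) = 2 * 64 + 10 * 8 = 208
F(3) = 2 * 9 + 10 * 3 = 48
Integral = 208 - 48 = 160
Average = 160 / (8 - 3) = 160 / 5
= 32 = 32.00

32.00


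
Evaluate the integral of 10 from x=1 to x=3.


The integral of a constant k over [a, b] equals k * (b - a).
integral from 1 to 3 of 10 dx
= 10 * (3 - 1)
= 10 * 2
= 20

20


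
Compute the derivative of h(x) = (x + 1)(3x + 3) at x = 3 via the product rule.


Let u(x) = x + 1 and v(x) = 3x + 3
u'(x) = 1
v'(x) = 3
Product rule: h'(x) = u'(x)*v(x) + u(x)*v'(x)
= 1 * (3x + 3) + (x + 1) * 3
At x = 3:
u(3) = 1 * 3 + 1 = 4
v(3) = 3 * 3 + 3 = 12
h'(3) = 1 * 12 + 4 * 3
= 12 + 12
= 24

24


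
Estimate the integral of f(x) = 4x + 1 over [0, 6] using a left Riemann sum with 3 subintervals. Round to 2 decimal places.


Left Riemann sum uses left endpoints of each subinterval.
Interval: [0, 6], n = 3
dx = (6 - 0) / 3 = 2
Left endpoints: [0, 2, 4]
f values: [1, 9, 17]
Sum = dx * (sum of f values)
= 2 * 27
= 54 = 54.00

54.00


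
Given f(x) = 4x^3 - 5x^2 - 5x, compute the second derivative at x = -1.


First derivative:
f'(x) = 12x^2 - 10x - 5
Second derivative:
f''(x) = 24x - 10
Substitute x = -1:
f''(-1) = 24 * (-1) - 10
= -24 - 10
= -34

-34


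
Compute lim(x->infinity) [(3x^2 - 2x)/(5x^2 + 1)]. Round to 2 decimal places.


For limits at infinity with equal-degree polynomials,
we compare leading coefficients.
Numerator leading term: 3x^2
Denominator leading term: 5x^2
Divide both by x^2:
lim = (3 - 2/x) / (5 + 1/x^2)
As x -> infinity, the 1/x and 1/x^2 terms vanish:
= 3/5 = 0.60

0.60


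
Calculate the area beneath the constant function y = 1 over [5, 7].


The area under a constant function y = 1 is a rectangle.
Width = 7 - 5 = 2
Height = 1
Area = width * height
= 2 * 1
= 2

2


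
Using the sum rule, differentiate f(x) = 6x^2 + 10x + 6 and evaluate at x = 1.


Differentiate term by term using power and sum rules:
f(x) = 6x^2 + 10x + 6
f'(x) = 12x + 10
Substitute x = 1:
f'(1) = 12 * 1 + 10
= 12 + 10
= 22

22


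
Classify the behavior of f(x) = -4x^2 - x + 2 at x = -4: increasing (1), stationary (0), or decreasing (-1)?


Compute f'(x) to determine behavior:
f'(x) = -8x - 1
f'(-4) = -8 * (-4) - 1
= 32 - 1
= 31
Since f'(-4) > 0, the function is increasing (1)

1


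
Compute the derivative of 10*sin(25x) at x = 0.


Apply the chain rule to differentiate 10*sin(25x):
d/dx [10*sin(25x)]
= 10 * cos(25x) * d/dx(25x)
= 10 * 25 * cos(25x)
= 250 * cos(25x)
Evaluate at x = 0:
= 250 * cos(0)
= 250 * 1
= 250

250


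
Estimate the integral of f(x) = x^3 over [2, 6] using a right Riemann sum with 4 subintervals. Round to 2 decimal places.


Right Riemann sum uses right endpoints of each subinterval.
Interval: [2, 6], n = 4
dx = (6 - 2) / 4 = 1
Right endpoints: [3, 4, 5, 6]
f values: [27, 64, 125, 216]
Sum = dx * (sum of f values)
= 1 * 432
= 432 = 432.00

432.00


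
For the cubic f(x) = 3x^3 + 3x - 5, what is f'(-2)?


Differentiate f(x) = 3x^3 + 3x - 5 term by term:
f'(x) = 9x^2 + 3
Substitute x = -2:
f'(-2) = 9 * (-2)^2 + 0 * (-2) + 3
= 36 + 0 + 3
= 39

39


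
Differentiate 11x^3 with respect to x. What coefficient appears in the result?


We apply the power rule: d/dx [ax^n] = a*n * x^(n-1)
d/dx [11x^3]
= 11 * 3 * x^(3-1)
= 33x^2
The coefficient is 33

33


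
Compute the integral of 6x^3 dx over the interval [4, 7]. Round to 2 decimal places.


Find the antiderivative of 6x^3:
F(x) = 6/4 * x^4
Apply the Fundamental Theorem of Calculus:
F(7) - F(4)
= 6/4 * 7^4 - 6/4 * 4^4
= 6/4 * (2401 - 256)
= 6/4 * 2145
= 6435/2 = 3217.50

3217.50


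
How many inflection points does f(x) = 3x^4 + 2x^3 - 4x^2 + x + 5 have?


Inflection points occur where f''(x) = 0 and concavity changes.
f(x) = 3x^4 + 2x^3 - 4x^2 + x + 5
f'(x) = 12x^3 + 6x^2 - 8x + 1
f''(x) = 36x^2 + 12x - 8
This is a quadratic in x. Use the discriminant to count real roots.
Discriminant = (12)^2 - 4 * 36 * (-8)
= 144 - (-1152)
= 1296
Since discriminant > 0, f''(x) = 0 has 2 distinct real solutions.
A quadratic with two distinct real roots changes sign at each root, so concavity changes at both.
Number of inflection points: 2

2


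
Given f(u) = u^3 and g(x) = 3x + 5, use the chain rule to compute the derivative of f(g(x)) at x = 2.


Using the chain rule: (f(g(x)))' = f'(g(x)) * g'(x)
First, find g(2):
g(2) = 3 * 2 + 5 = 11
Next, f'(u) = 3u^2
And g'(x) = 3
So f'(g(2)) * g'(2)
= 3 * 11^2 * 3
= 3 * 121 * 3
= 1089

1089


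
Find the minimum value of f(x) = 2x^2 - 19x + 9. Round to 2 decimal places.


For a quadratic f(x) = ax^2 + bx + c with a > 0, the minimum is at the vertex.
Vertex x-coordinate: x = -b/(2a)
x = -(-19) / (2 * 2)
x = 19/4
Substitute back to find the minimum value:
f(19/4) = 2 * (19/4)^2 - 19 * (19/4) + 9
= 361/8 - 361/4 + 9
= -289/8 ≈ -36.13

-36.13


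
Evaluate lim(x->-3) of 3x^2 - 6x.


Since polynomials are continuous, we use direct substitution.
lim(x->-3) of 3x^2 - 6x
= 3 * (-3)^2 - 6 * (-3) + 0
= 27 + 18 + 0
= 45

45


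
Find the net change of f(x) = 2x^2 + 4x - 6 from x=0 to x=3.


Net change = f(b) - f(a)
f(x) = 2x^2 + 4x - 6
Compute f(3):
f(3) = 2 * 3^2 + 4 * 3 - 6
= 18 + 12 - 6
= 24
Compute f(0):
f(0) = 2 * 0^2 + 4 * 0 - 6
= 0 + 0 - 6
= -6
Net change = 24 - (-6) = 30

30


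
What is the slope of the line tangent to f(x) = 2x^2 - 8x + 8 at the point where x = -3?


The slope of the tangent line equals f'(x) at the point.
f(x) = 2x^2 - 8x + 8
f'(x) = 4x - 8
At x = -3:
f'(-3) = 4 * (-3) - 8
= -12 - 8
= -20

-20


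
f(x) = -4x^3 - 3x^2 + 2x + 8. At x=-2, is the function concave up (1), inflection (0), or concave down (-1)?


Concavity is determined by the sign of f''(x).
f(x) = -4x^3 - 3x^2 + 2x + 8
f'(x) = -12x^2 - 6x + 2
f''(x) = -24x - 6
f''(-2) = -24 * (-2) - 6
= 48 - 6
= 42
Since f''(-2) > 0, the function is concave up (1)

1


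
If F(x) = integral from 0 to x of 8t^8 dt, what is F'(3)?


By the Fundamental Theorem of Calculus (Part 1):
If F(x) = integral from 0 to x of f(t) dt, then F'(x) = f(x)
Here f(t) = 8t^8
So F'(x) = 8x^8
Evaluate at x = 3:
F'(3) = 8 * 3^8
= 8 * 6561
= 52488

52488


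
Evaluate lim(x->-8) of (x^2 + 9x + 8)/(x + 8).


Direct substitution gives 0/0, so we factor the numerator.
Factor: (x^2 + 9x + 8) = (x + 8)(x + 1)
Cancel the common factor (x + 8):
(x^2 + 9x + 8)/(x + 8) = (x + 1)
Now substitute x = -8:
= (-8) - (-1) = -7

-7


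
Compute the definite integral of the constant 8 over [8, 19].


The integral of a constant k over [a, b] equals k * (b - a).
integral from 8 to 19 of 8 dx
= 8 * (19 - 8)
= 8 * 11
= 88

88


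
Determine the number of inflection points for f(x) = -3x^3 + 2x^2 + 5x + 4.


Inflection points occur where f''(x) = 0 and concavity changes.
f(x) = -3x^3 + 2x^2 + 5x + 4
f'(x) = -9x^2 + 4x + 5
f''(x) = -18x + 4
Set f''(x) = 0:
-18x + 4 = 0
x = -4 / (-18) = 2/9
Since f''(x) is linear (degree 1), it changes sign at this point.
Therefore there is exactly 1 inflection point.

1


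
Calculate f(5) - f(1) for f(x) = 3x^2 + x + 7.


Net change = f(b) - f(a)
f(x) = 3x^2 + x + 7
Compute f(5):
f(5) = 3 * 5^2 + 1 * 5 + 7
= 75 + 5 + 7
= 87
Compute f(1):
f(1) = 3 * 1^2 + 1 * 1 + 7
= 3 + 1 + 7
= 11
Net change = 87 - 11 = 76

76


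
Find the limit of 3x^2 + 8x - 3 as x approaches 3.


Since polynomials are continuous, we use direct substitution.
lim(x->3) of 3x^2 + 8x - 3
= 3 * 3^2 + 8 * 3 - 3
= 27 + 24 - 3
= 48

48


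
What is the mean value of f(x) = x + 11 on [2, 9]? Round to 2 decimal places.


Average value = 1/(b-a) * integral from a to b of f(x) dx
First compute the integral of x + 11:
F(x) = (1/2)x^2 + 11x
F(9) = 1/2 * 81 + 11 * 9 = 279/2
F(2) = 1/2 * 4 + 11 * 2 = 24
Integral = 279/2 - 24 = 231/2
Average = (231/2) / (9 - 2) = (231/2) / 7
= 33/2 = 16.50

16.50


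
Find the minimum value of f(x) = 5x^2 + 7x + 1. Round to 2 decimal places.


For a quadratic f(x) = ax^2 + bx + c with a > 0, the minimum is at the vertex.
Vertex x-coordinate: x = -b/(2a)
x = -(7) / (2 * 5)
x = -7/10
Substitute back to find the minimum value:
f(-7/10) = 5 * (-7/10)^2 + 7 * (-7/10) + 1
= 49/20 - 49/10 + 1
= -29/20 = -1.45

-1.45


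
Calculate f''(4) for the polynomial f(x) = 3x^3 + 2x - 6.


First derivative:
f'(x) = 9x^2 + 2
Second derivative:
f''(x) = 18x
Substitute x = 4:
f''(4) = 18 * 4 + 0
= 72 + 0
= 72

72


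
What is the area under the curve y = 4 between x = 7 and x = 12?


The area under a constant function y = 4 is a rectangle.
Width = 12 - 7 = 5
Height = 4
Area = width * height
= 5 * 4
= 20

20


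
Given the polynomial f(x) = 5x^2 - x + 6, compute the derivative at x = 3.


Differentiate term by term using power and sum rules:
f(x) = 5x^2 - x + 6
f'(x) = 10x - 1
Substitute x = 3:
f'(3) = 10 * 3 - 1
= 30 - 1
= 29

29


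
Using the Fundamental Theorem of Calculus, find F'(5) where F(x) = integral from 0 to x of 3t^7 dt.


By the Fundamental Theorem of Calculus (Part 1):
If F(x) = integral from 0 to x of f(t) dt, then F'(x) = f(x)
Here f(t) = 3t^7
So F'(x) = 3x^7
Evaluate at x = 5:
F'(5) = 3 * 5^7
= 3 * 78125
= 234375

234375


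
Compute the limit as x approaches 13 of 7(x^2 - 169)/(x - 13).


Direct substitution gives 0/0, so we factor the numerator.
Factor: 7(x^2 - 169) = 7 * (x - 13)(x + 13)
Cancel the common factor (x - 13):
7(x^2 - 169)/(x - 13) = 7 * (x + 13)
Now substitute x = 13:
= 7 * (13 + 13) = 182

182


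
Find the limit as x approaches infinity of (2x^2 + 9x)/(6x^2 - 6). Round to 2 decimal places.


For limits at infinity with equal-degree polynomials,
we compare leading coefficients.
Numerator leading term: 2x^2
Denominator leading term: 6x^2
Divide both by x^2:
lim = (2 + 9/x) / (6 - 6/x^2)
As x -> infinity, the 1/x and 1/x^2 terms vanish:
= 2/6 = 1/3 ≈ 0.33

0.33


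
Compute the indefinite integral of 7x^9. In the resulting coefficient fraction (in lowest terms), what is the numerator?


Apply the power rule for integration:
integral of ax^n dx = a/(n+1) * x^(n+1) + C
integral of 7x^9 dx
= 7/10 * x^10 + C
The coefficient in lowest terms is 7/10, and its numerator is 7

7


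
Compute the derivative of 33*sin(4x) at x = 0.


Apply the chain rule to differentiate 33*sin(4x):
d/dx [33*sin(4x)]
= 33 * cos(4x) * d/dx(4x)
= 33 * 4 * cos(4x)
= 132 * cos(4x)
Evaluate at x = 0:
= 132 * cos(0)
= 132 * 1
= 132

132


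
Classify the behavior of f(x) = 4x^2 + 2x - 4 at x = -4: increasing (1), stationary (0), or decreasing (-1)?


Compute f'(x) to determine behavior:
f'(x) = 8x + 2
f'(-4) = 8 * (-4) + 2
= -32 + 2
= -30
Since f'(-4) < 0, the function is decreasing (-1)

-1


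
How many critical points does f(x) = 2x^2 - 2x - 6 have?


Find where f'(x) = 0:
f'(x) = 4x - 2
Set f'(x) = 0:
4x - 2 = 0
x = 2 / 4 = 1/2
This is a linear equation in x, so there is exactly one solution.
Number of critical points: 1

1


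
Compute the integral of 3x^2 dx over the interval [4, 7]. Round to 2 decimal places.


Find the antiderivative of 3x^2:
F(x) = 3/3 * x^3
Apply the Fundamental Theorem of Calculus:
F(7) - F(4)
= 3/3 * 7^3 - 3/3 * 4^3
= 3/3 * (343 - 64)
= 3/3 * 279
= 279 = 279.00

279.00


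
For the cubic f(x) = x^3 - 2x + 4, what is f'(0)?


Differentiate f(x) = x^3 - 2x + 4 term by term:
f'(x) = 3x^2 - 2
Substitute x = 0:
f'(0) = 3 * 0^2 + 0 * 0 - 2
= 0 + 0 - 2
= -2

-2


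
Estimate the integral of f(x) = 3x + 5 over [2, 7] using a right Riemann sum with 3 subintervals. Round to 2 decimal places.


Right Riemann sum uses right endpoints of each subinterval.
Interval: [2, 7], n = 3
dx = (7 - 2) / 3 = 5/3
Right endpoints: [11/3, 16/3, 7]
f values: [16, 21, 26]
Sum = dx * (sum of f values)
= 5/3 * 63
= 105 = 105.00

105.00


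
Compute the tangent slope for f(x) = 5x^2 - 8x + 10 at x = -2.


The slope of the tangent line equals f'(x) at the point.
f(x) = 5x^2 - 8x + 10
f'(x) = 10x - 8
At x = -2:
f'(-2) = 10 * (-2) - 8
= -20 - 8
= -28

-28


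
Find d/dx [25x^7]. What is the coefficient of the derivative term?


We apply the power rule: d/dx [ax^n] = a*n * x^(n-1)
d/dx [25x^7]
= 25 * 7 * x^(7-1)
= 175x^6
The coefficient is 175

175


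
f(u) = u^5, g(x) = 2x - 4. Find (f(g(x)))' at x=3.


Using the chain rule: (f(g(x)))' = f'(g(x)) * g'(x)
First, find g(3):
g(3) = 2 * 3 - 4 = 2
Next, f'(u) = 5u^4
And g'(x) = 2
So f'(g(3)) * g'(3)
= 5 * 2^4 * 2
= 5 * 16 * 2
= 160

160


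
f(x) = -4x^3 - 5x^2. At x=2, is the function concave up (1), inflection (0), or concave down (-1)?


Concavity is determined by the sign of f''(x).
f(x) = -4x^3 - 5x^2
f'(x) = -12x^2 - 10x
f''(x) = -24x - 10
f''(2) = -24 * 2 - 10
= -48 - 10
= -58
Since f''(2) < 0, the function is concave down (-1)

-1


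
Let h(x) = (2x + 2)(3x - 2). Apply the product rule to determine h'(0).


Let u(x) = 2x + 2 and v(x) = 3x - 2
u'(x) = 2
v'(x) = 3
Product rule: h'(x) = u'(x)*v(x) + u(x)*v'(x)
= 2 * (3x - 2) + (2x + 2) * 3
At x = 0:
u(0) = 2 * 0 + 2 = 2
v(0) = 3 * 0 - 2 = -2
h'(0) = 2 * (-2) + 2 * 3
= -4 + 6
= 2

2


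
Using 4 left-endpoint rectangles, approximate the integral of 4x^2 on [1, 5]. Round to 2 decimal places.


Left Riemann sum uses left endpoints of each subinterval.
Interval: [1, 5], n = 4
dx = (5 - 1) / 4 = 1
Left endpoints: [1, 2, 3, 4]
f values: [4, 16, 36, 64]
Sum = dx * (sum of f values)
= 1 * 120
= 120 = 120.00

120.00


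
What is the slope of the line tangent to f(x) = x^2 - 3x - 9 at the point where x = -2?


The slope of the tangent line equals f'(x) at the point.
f(x) = x^2 - 3x - 9
f'(x) = 2x - 3
At x = -2:
f'(-2) = 2 * (-2) - 3
= -4 - 3
= -7

-7


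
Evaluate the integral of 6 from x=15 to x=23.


The integral of a constant k over [a, b] equals k * (b - a).
integral from 15 to 23 of 6 dx
= 6 * (23 - 15)
= 6 * 8
= 48

48


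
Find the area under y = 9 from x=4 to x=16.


The area under a constant function y = 9 is a rectangle.
Width = 16 - 4 = 12
Height = 9
Area = width * height
= 12 * 9
= 108

108


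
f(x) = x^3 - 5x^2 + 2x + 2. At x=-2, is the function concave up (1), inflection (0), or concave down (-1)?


Concavity is determined by the sign of f''(x).
f(x) = x^3 - 5x^2 + 2x + 2
f'(x) = 3x^2 - 10x + 2
f''(x) = 6x - 10
f''(-2) = 6 * (-2) - 10
= -12 - 10
= -22
Since f''(-2) < 0, the function is concave down (-1)

-1


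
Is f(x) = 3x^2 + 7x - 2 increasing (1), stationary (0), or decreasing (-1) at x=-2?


Compute f'(x) to determine behavior:
f'(x) = 6x + 7
f'(-2) = 6 * (-2) + 7
= -12 + 7
= -5
Since f'(-2) < 0, the function is decreasing (-1)

-1


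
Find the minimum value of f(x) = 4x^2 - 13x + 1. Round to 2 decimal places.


For a quadratic f(x) = ax^2 + bx + c with a > 0, the minimum is at the vertex.
Vertex x-coordinate: x = -b/(2a)
x = -(-13) / (2 * 4)
x = 13/8
Substitute back to find the minimum value:
f(13/8) = 4 * (13/8)^2 - 13 * (13/8) + 1
= 169/16 - 169/8 + 1
= -153/16 ≈ -9.56

-9.56


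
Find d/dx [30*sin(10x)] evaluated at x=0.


Apply the chain rule to differentiate 30*sin(10x):
d/dx [30*sin(10x)]
= 30 * cos(10x) * d/dx(10x)
= 30 * 10 * cos(10x)
= 300 * cos(10x)
Evaluate at x = 0:
= 300 * cos(0)
= 300 * 1
= 300

300


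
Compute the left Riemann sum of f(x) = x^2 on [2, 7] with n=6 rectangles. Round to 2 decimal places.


Left Riemann sum uses left endpoints of each subinterval.
Interval: [2, 7], n = 6
dx = (7 - 2) / 6 = 5/6
Left endpoints: [2, 17/6, 11/3, 9/2, 16/3, 37/6]
f values: [4, 289/36, 121/9, 81/4, 256/9, 1369/36]
Sum = dx * (sum of f values)
= 5/6 * 4039/36
= 20195/216 ≈ 93.50

93.50


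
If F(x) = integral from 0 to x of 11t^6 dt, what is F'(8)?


By the Fundamental Theorem of Calculus (Part 1):
If F(x) = integral from 0 to x of f(t) dt, then F'(x) = f(x)
Here f(t) = 11t^6
So F'(x) = 11x^6
Evaluate at x = 8:
F'(8) = 11 * 8^6
= 11 * 262144
= 2883584

2883584


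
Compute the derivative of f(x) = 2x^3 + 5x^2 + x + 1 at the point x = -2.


Differentiate f(x) = 2x^3 + 5x^2 + x + 1 term by term:
f'(x) = 6x^2 + 10x + 1
Substitute x = -2:
f'(-2) = 6 * (-2)^2 + 10 * (-2) + 1
= 24 - 20 + 1
= 5

5


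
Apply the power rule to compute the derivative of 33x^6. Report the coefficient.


We apply the power rule: d/dx [ax^n] = a*n * x^(n-1)
d/dx [33x^6]
= 33 * 6 * x^(6-1)
= 198x^5
The coefficient is 198

198


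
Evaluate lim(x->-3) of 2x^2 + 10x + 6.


Since polynomials are continuous, we use direct substitution.
lim(x->-3) of 2x^2 + 10x + 6
= 2 * (-3)^2 + 10 * (-3) + 6
= 18 - 30 + 6
= -6

-6


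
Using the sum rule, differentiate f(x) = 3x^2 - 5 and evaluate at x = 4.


Differentiate term by term using power and sum rules:
f(x) = 3x^2 - 5
f'(x) = 6x
Substitute x = 4:
f'(4) = 6 * 4 + 0
= 24 + 0
= 24

24


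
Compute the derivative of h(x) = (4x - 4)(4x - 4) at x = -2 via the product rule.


Let u(x) = 4x - 4 and v(x) = 4x - 4
u'(x) = 4
v'(x) = 4
Product rule: h'(x) = u'(x)*v(x) + u(x)*v'(x)
= 4 * (4x - 4) + (4x - 4) * 4
At x = -2:
u(-2) = 4 * (-2) - 4 = -12
v(-2) = 4 * (-2) - 4 = -12
h'(-2) = 4 * (-12) + (-12) * 4
= -48 - 48
= -96

-96


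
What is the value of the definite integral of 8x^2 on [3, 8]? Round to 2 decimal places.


Find the antiderivative of 8x^2:
F(x) = 8/3 * x^3
Apply the Fundamental Theorem of Calculus:
F(8) - F(3)
= 8/3 * 8^3 - 8/3 * 3^3
= 8/3 * (512 - 27)
= 8/3 * 485
= 3880/3 ≈ 1293.33

1293.33


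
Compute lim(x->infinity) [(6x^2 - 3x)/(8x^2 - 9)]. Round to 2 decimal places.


For limits at infinity with equal-degree polynomials,
we compare leading coefficients.
Numerator leading term: 6x^2
Denominator leading term: 8x^2
Divide both by x^2:
lim = (6 - 3/x) / (8 - 9/x^2)
As x -> infinity, the 1/x and 1/x^2 terms vanish:
= 6/8 = 3/4 = 0.75

0.75


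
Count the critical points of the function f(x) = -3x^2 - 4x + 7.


Find where f'(x) = 0:
f'(x) = -6x - 4
Set f'(x) = 0:
-6x - 4 = 0
x = 4 / (-6) = -2/3
This is a linear equation in x, so there is exactly one solution.
Number of critical points: 1

1


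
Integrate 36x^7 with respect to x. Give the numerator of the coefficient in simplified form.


Apply the power rule for integration:
integral of ax^n dx = a/(n+1) * x^(n+1) + C
integral of 36x^7 dx
= 36/8 * x^8 + C
= 9/2 * x^8 + C
The coefficient in lowest terms is 9/2, and its numerator is 9

9


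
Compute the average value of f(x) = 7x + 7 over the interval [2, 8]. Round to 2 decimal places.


Average value = 1/(b-a) * integral from a to b of f(x) dx
First compute the integral of 7x + 7:
F(x) = (7/2)x^2 + 7x
F(8) = 7/2 * 64 + 7 * 8 = 280
F(2) = 7/2 * 4 + 7 * 2 = 28
Integral = 280 - 28 = 252
Average = 252 / (8 - 2) = 252 / 6
= 42 = 42.00

42.00


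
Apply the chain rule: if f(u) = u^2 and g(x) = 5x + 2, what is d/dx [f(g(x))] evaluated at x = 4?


Using the chain rule: (f(g(x)))' = f'(g(x)) * g'(x)
First, find g(4):
g(4) = 5 * 4 + 2 = 22
Next, f'(u) = 2u
And g'(x) = 5
So f'(g(4)) * g'(4)
= 2 * 22 * 5
= 220

220


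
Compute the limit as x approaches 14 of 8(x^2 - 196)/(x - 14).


Direct substitution gives 0/0, so we factor the numerator.
Factor: 8(x^2 - 196) = 8 * (x - 14)(x + 14)
Cancel the common factor (x - 14):
8(x^2 - 196)/(x - 14) = 8 * (x + 14)
Now substitute x = 14:
= 8 * (14 + 14) = 224

224


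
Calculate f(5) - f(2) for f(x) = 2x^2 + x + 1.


Net change = f(b) - f(a)
f(x) = 2x^2 + x + 1
Compute f(5):
f(5) = 2 * 5^2 + 1 * 5 + 1
= 50 + 5 + 1
= 56
Compute f(2):
f(2) = 2 * 2^2 + 1 * 2 + 1
= 8 + 2 + 1
= 11
Net change = 56 - 11 = 45

45


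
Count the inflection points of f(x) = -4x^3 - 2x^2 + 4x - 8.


Inflection points occur where f''(x) = 0 and concavity changes.
f(x) = -4x^3 - 2x^2 + 4x - 8
f'(x) = -12x^2 - 4x + 4
f''(x) = -24x - 4
Set f''(x) = 0:
-24x - 4 = 0
x = 4 / (-24) = -1/6
Since f''(x) is linear (degree 1), it changes sign at this point.
Therefore there is exactly 1 inflection point.

1


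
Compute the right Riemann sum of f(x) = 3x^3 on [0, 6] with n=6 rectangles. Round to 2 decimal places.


Right Riemann sum uses right endpoints of each subinterval.
Interval: [0, 6], n = 6
dx = (6 - 0) / 6 = 1
Right endpoints: [1, 2, 3, 4, 5, 6]
f values: [3, 24, 81, 192, 375, 648]
Sum = dx * (sum of f values)
= 1 * 1323
= 1323 = 1323.00

1323.00


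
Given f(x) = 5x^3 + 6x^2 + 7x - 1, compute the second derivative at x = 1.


First derivative:
f'(x) = 15x^2 + 12x + 7
Second derivative:
f''(x) = 30x + 12
Substitute x = 1:
f''(1) = 30 * 1 + 12
= 30 + 12
= 42

42


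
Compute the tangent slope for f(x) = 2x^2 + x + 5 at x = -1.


The slope of the tangent line equals f'(x) at the point.
f(x) = 2x^2 + x + 5
f'(x) = 4x + 1
At x = -1:
f'(-1) = 4 * (-1) + 1
= -4 + 1
= -3

-3


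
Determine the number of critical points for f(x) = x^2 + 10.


Find where f'(x) = 0:
f'(x) = 2x
Set f'(x) = 0:
2x = 0
x = 0 / 2 = 0
This is a linear equation in x, so there is exactly one solution.
Number of critical points: 1

1


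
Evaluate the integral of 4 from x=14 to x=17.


The integral of a constant k over [a, b] equals k * (b - a).
integral from 14 to 17 of 4 dx
= 4 * (17 - 14)
= 4 * 3
= 12

12


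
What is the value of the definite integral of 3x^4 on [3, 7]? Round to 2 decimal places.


Find the antiderivative of 3x^4:
F(x) = 3/5 * x^5
Apply the Fundamental Theorem of Calculus:
F(7) - F(3)
= 3/5 * 7^5 - 3/5 * 3^5
= 3/5 * (16807 - 243)
= 3/5 * 16564
= 49692/5 = 9938.40

9938.40


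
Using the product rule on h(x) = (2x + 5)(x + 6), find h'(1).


Let u(x) = 2x + 5 and v(x) = x + 6
u'(x) = 2
v'(x) = 1
Product rule: h'(x) = u'(x)*v(x) + u(x)*v'(x)
= 2 * (x + 6) + (2x + 5) * 1
At x = 1:
u(1) = 2 * 1 + 5 = 7
v(1) = 1 * 1 + 6 = 7
h'(1) = 2 * 7 + 7 * 1
= 14 + 7
= 21

21


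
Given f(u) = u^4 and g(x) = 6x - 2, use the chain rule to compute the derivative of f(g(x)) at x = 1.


Using the chain rule: (f(g(x)))' = f'(g(x)) * g'(x)
First, find g(1):
g(1) = 6 * 1 - 2 = 4
Next, f'(u) = 4u^3
And g'(x) = 6
So f'(g(1)) * g'(1)
= 4 * 4^3 * 6
= 4 * 64 * 6
= 1536

1536


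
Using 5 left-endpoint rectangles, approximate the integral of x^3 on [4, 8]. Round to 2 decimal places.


Left Riemann sum uses left endpoints of each subinterval.
Interval: [4, 8], n = 5
dx = (8 - 4) / 5 = 4/5
Left endpoints: [4, 24/5, 28/5, 32/5, 36/5]
f values: [64, 13824/125, 21952/125, 32768/125, 46656/125]
Sum = dx * (sum of f values)
= 4/5 * 4928/5
= 19712/25 = 788.48

788.48


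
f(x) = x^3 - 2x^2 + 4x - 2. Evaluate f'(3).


Differentiate f(x) = x^3 - 2x^2 + 4x - 2 term by term:
f'(x) = 3x^2 - 4x + 4
Substitute x = 3:
f'(3) = 3 * 3^2 - 4 * 3 + 4
= 27 - 12 + 4
= 19

19


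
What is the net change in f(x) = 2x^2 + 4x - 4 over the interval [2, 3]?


Net change = f(b) - f(a)
f(x) = 2x^2 + 4x - 4
Compute f(3):
f(3) = 2 * 3^2 + 4 * 3 - 4
= 18 + 12 - 4
= 26
Compute f(2):
f(2) = 2 * 2^2 + 4 * 2 - 4
= 8 + 8 - 4
= 12
Net change = 26 - 12 = 14

14


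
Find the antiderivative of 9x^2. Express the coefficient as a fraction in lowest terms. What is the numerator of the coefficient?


Apply the power rule for integration:
integral of ax^n dx = a/(n+1) * x^(n+1) + C
integral of 9x^2 dx
= 9/3 * x^3 + C
= 3 * x^3 + C
The coefficient in lowest terms is 3 = 3/1, so its numerator is 3

3


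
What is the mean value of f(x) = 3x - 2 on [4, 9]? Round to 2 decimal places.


Average value = 1/(b-a) * integral from a to b of f(x) dx
First compute the integral of 3x - 2:
F(x) = (3/2)x^2 - 2x
F(9) = 3/2 * 81 - 2 * 9 = 207/2
F(4) = 3/2 * 16 - 2 * 4 = 16
Integral = 207/2 - 16 = 175/2
Average = (175/2) / (9 - 4) = (175/2) / 5
= 35/2 = 17.50

17.50


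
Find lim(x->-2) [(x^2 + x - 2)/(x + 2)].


Direct substitution gives 0/0, so we factor the numerator.
Factor: (x^2 + x - 2) = (x + 2)(x - 1)
Cancel the common factor (x + 2):
(x^2 + x - 2)/(x + 2) = (x - 1)
Now substitute x = -2:
= (-2) - (1) = -3

-3


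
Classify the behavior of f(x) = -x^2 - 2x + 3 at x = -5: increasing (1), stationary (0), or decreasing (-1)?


Compute f'(x) to determine behavior:
f'(x) = -2x - 2
f'(-5) = -2 * (-5) - 2
= 10 - 2
= 8
Since f'(-5) > 0, the function is increasing (1)

1


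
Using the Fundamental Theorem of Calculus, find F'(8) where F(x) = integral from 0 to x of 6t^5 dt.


By the Fundamental Theorem of Calculus (Part 1):
If F(x) = integral from 0 to x of f(t) dt, then F'(x) = f(x)
Here f(t) = 6t^5
So F'(x) = 6x^5
Evaluate at x = 8:
F'(8) = 6 * 8^5
= 6 * 32768
= 196608

196608


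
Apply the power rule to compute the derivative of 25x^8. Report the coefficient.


We apply the power rule: d/dx [ax^n] = a*n * x^(n-1)
d/dx [25x^8]
= 25 * 8 * x^(8-1)
= 200x^7
The coefficient is 200

200


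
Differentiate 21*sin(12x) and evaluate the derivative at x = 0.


Apply the chain rule to differentiate 21*sin(12x):
d/dx [21*sin(12x)]
= 21 * cos(12x) * d/dx(12x)
= 21 * 12 * cos(12x)
= 252 * cos(12x)
Evaluate at x = 0:
= 252 * cos(0)
= 252 * 1
= 252

252


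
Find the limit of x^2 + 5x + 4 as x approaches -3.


Since polynomials are continuous, we use direct substitution.
lim(x->-3) of x^2 + 5x + 4
= 1 * (-3)^2 + 5 * (-3) + 4
= 9 - 15 + 4
= -2

-2


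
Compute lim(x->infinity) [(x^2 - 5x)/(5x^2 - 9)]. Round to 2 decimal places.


For limits at infinity with equal-degree polynomials,
we compare leading coefficients.
Numerator leading term: x^2
Denominator leading term: 5x^2
Divide both by x^2:
lim = (1 - 5/x) / (5 - 9/x^2)
As x -> infinity, the 1/x and 1/x^2 terms vanish:
= 1/5 = 0.20

0.20


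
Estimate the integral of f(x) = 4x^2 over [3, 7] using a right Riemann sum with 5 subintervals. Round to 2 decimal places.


Right Riemann sum uses right endpoints of each subinterval.
Interval: [3, 7], n = 5
dx = (7 - 3) / 5 = 4/5
Right endpoints: [19/5, 23/5, 27/5, 31/5, 7]
f values: [1444/25, 2116/25, 2916/25, 3844/25, 196]
Sum = dx * (sum of f values)
= 4/5 * 3044/5
= 12176/25 = 487.04

487.04


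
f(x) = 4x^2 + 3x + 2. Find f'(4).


Differentiate term by term using power and sum rules:
f(x) = 4x^2 + 3x + 2
f'(x) = 8x + 3
Substitute x = 4:
f'(4) = 8 * 4 + 3
= 32 + 3
= 35

35


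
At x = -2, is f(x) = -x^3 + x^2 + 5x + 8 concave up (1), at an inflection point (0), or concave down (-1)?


Concavity is determined by the sign of f''(x).
f(x) = -x^3 + x^2 + 5x + 8
f'(x) = -3x^2 + 2x + 5
f''(x) = -6x + 2
f''(-2) = -6 * (-2) + 2
= 12 + 2
= 14
Since f''(-2) > 0, the function is concave up (1)

1


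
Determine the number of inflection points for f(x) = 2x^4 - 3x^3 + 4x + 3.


Inflection points occur where f''(x) = 0 and concavity changes.
f(x) = 2x^4 - 3x^3 + 4x + 3
f'(x) = 8x^3 - 9x^2 + 4
f''(x) = 24x^2 - 18x
This is a quadratic in x. Use the discriminant to count real roots.
Discriminant = (-18)^2 - 4 * 24 * 0
= 324 - 0
= 324
Since discriminant > 0, f''(x) = 0 has 2 distinct real solutions.
A quadratic with two distinct real roots changes sign at each root, so concavity changes at both.
Number of inflection points: 2

2


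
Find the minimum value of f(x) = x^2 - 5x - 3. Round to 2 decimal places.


For a quadratic f(x) = ax^2 + bx + c with a > 0, the minimum is at the vertex.
Vertex x-coordinate: x = -b/(2a)
x = -(-5) / (2 * 1)
x = 5/2
Substitute back to find the minimum value:
f(5/2) = 1 * (5/2)^2 - 5 * (5/2) - 3
= 25/4 - 25/2 - 3
= -37/4 = -9.25

-9.25


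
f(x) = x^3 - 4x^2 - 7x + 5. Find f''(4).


First derivative:
f'(x) = 3x^2 - 8x - 7
Second derivative:
f''(x) = 6x - 8
Substitute x = 4:
f''(4) = 6 * 4 - 8
= 24 - 8
= 16

16


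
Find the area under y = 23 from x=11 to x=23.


The area under a constant function y = 23 is a rectangle.
Width = 23 - 11 = 12
Height = 23
Area = width * height
= 12 * 23
= 276

276


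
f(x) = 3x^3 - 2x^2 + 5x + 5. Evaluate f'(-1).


Differentiate f(x) = 3x^3 - 2x^2 + 5x + 5 term by term:
f'(x) = 9x^2 - 4x + 5
Substitute x = -1:
f'(-1) = 9 * (-1)^2 - 4 * (-1) + 5
= 9 + 4 + 5
= 18

18


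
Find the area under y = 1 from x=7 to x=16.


The area under a constant function y = 1 is a rectangle.
Width = 16 - 7 = 9
Height = 1
Area = width * height
= 9 * 1
= 9

9


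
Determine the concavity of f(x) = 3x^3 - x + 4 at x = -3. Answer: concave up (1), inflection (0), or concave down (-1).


Concavity is determined by the sign of f''(x).
f(x) = 3x^3 - x + 4
f'(x) = 9x^2 - 1
f''(x) = 18x
f''(-3) = 18 * (-3) + 0
= -54 + 0
= -54
Since f''(-3) < 0, the function is concave down (-1)

-1


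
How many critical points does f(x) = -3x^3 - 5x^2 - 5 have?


Find where f'(x) = 0:
f(x) = -3x^3 - 5x^2 - 5
f'(x) = -9x^2 - 10x
This is a quadratic in x. Use the discriminant to count real roots.
Discriminant = (-10)^2 - 4 * (-9) * 0
= 100 - 0
= 100
Since discriminant > 0, f'(x) = 0 has 2 real solutions.
Number of critical points: 2

2


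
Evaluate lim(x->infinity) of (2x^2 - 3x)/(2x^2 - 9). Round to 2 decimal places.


For limits at infinity with equal-degree polynomials,
we compare leading coefficients.
Numerator leading term: 2x^2
Denominator leading term: 2x^2
Divide both by x^2:
lim = (2 - 3/x) / (2 - 9/x^2)
As x -> infinity, the 1/x and 1/x^2 terms vanish:
= 2/2 = 1 = 1.00

1.00


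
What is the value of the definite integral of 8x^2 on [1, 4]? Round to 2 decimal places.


Find the antiderivative of 8x^2:
F(x) = 8/3 * x^3
Apply the Fundamental Theorem of Calculus:
F(4) - F(1)
= 8/3 * 4^3 - 8/3 * 1^3
= 8/3 * (64 - 1)
= 8/3 * 63
= 168 = 168.00

168.00


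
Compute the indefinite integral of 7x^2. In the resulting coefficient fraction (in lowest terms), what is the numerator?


Apply the power rule for integration:
integral of ax^n dx = a/(n+1) * x^(n+1) + C
integral of 7x^2 dx
= 7/3 * x^3 + C
The coefficient in lowest terms is 7/3, and its numerator is 7

7


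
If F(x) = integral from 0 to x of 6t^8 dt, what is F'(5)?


By the Fundamental Theorem of Calculus (Part 1):
If F(x) = integral from 0 to x of f(t) dt, then F'(x) = f(x)
Here f(t) = 6t^8
So F'(x) = 6x^8
Evaluate at x = 5:
F'(5) = 6 * 5^8
= 6 * 390625
= 2343750

2343750


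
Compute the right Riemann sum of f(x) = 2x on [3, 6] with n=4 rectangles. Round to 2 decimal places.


Right Riemann sum uses right endpoints of each subinterval.
Interval: [3, 6], n = 4
dx = (6 - 3) / 4 = 3/4
Right endpoints: [15/4, 9/2, 21/4, 6]
f values: [15/2, 9, 21/2, 12]
Sum = dx * (sum of f values)
= 3/4 * 39
= 117/4 = 29.25

29.25


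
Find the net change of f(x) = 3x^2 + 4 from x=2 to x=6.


Net change = f(b) - f(a)
f(x) = 3x^2 + 4
Compute f(6):
f(6) = 3 * 6^2 + 0 * 6 + 4
= 108 + 0 + 4
= 112
Compute f(2):
f(2) = 3 * 2^2 + 0 * 2 + 4
= 12 + 0 + 4
= 16
Net change = 112 - 16 = 96

96


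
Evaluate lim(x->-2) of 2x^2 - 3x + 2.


Since polynomials are continuous, we use direct substitution.
lim(x->-2) of 2x^2 - 3x + 2
= 2 * (-2)^2 - 3 * (-2) + 2
= 8 + 6 + 2
= 16

16


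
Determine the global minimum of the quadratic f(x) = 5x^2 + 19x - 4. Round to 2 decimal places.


For a quadratic f(x) = ax^2 + bx + c with a > 0, the minimum is at the vertex.
Vertex x-coordinate: x = -b/(2a)
x = -(19) / (2 * 5)
x = -19/10
Substitute back to find the minimum value:
f(-19/10) = 5 * (-19/10)^2 + 19 * (-19/10) - 4
= 361/20 - 361/10 - 4
= -441/20 = -22.05

-22.05


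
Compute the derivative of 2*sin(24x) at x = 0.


Apply the chain rule to differentiate 2*sin(24x):
d/dx [2*sin(24x)]
= 2 * cos(24x) * d/dx(24x)
= 2 * 24 * cos(24x)
= 48 * cos(24x)
Evaluate at x = 0:
= 48 * cos(0)
= 48 * 1
= 48

48
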